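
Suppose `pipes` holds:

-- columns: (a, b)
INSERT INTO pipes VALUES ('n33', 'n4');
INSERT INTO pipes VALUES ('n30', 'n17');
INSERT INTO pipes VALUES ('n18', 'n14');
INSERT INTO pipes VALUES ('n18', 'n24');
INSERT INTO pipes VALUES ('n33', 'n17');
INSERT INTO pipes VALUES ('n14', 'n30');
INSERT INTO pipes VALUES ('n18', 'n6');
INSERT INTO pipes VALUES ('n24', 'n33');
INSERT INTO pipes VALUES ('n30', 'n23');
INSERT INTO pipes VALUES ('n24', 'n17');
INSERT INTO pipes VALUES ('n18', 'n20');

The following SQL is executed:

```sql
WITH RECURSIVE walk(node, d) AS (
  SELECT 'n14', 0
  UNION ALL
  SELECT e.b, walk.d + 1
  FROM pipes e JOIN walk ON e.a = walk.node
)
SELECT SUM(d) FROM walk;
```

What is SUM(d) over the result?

Base: (n14, d=0).
Iteration 1: edges from {n14} -> (n30, d=1).
Iteration 2: edges from {n30} -> (n17, d=2), (n23, d=2).
Iteration 3: no outgoing edges from {n17,n23}; recursion stops.
SUM(d) = 0 + 1 + 2 + 2 = 5.

5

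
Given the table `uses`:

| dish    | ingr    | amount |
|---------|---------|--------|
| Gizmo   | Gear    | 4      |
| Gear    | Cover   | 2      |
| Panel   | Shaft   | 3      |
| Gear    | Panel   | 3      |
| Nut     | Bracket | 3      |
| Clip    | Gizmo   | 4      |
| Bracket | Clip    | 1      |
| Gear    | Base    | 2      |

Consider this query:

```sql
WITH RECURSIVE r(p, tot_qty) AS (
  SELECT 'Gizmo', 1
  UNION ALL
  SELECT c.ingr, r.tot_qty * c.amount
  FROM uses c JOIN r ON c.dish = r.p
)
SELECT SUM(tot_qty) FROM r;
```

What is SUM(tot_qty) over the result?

69

Base: (Gizmo, tot_qty=1).
Iteration 1: components of {Gizmo} -> Gear = 1*4 = 4.
Iteration 2: components of {Gear} -> Base = 4*2 = 8, Cover = 4*2 = 8, Panel = 4*3 = 12.
Iteration 3: components of {Base,Cover,Panel} -> Shaft = 12*3 = 36.
Iteration 4: no further components; recursion stops.
SUM(tot_qty) = 1 + 4 + 8 + 12 + 8 + 36 = 69.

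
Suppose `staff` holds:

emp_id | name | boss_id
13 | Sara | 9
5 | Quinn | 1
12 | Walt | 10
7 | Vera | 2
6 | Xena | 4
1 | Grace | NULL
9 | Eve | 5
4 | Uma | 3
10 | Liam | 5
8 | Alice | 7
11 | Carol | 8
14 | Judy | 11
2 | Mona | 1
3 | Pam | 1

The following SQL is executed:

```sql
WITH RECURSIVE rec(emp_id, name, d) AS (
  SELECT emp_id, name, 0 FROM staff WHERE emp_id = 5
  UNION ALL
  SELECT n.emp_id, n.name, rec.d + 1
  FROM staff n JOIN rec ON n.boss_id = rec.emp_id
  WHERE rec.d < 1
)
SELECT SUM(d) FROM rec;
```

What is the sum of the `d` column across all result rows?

2

Base: emp_id=5 (Quinn) at d 0.
Iteration 1: rows with boss_id in {5} -> Eve (id 9, d 1), Liam (id 10, d 1).
Iteration 2: d < 1 fails for all current rows; recursion stops.
SUM(d) = 0 + 1 + 1 = 2.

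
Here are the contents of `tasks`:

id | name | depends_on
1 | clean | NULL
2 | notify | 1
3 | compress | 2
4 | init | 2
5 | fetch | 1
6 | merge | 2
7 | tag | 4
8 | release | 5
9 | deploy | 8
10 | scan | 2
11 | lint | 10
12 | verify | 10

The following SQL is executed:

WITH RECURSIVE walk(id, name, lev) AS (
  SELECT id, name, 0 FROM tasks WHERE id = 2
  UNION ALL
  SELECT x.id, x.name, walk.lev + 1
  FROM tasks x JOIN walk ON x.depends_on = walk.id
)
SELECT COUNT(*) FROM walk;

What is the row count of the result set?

Base: id=2 (notify) at lev 0.
Iteration 1: rows with depends_on in {2} -> compress (id 3, lev 1), init (id 4, lev 1), merge (id 6, lev 1), scan (id 10, lev 1).
Iteration 2: rows with depends_on in {3,4,6,10} -> tag (id 7, lev 2), lint (id 11, lev 2), verify (id 12, lev 2).
Iteration 3: no rows with depends_on in {7,11,12}; recursion stops.
Total rows emitted: 8.

8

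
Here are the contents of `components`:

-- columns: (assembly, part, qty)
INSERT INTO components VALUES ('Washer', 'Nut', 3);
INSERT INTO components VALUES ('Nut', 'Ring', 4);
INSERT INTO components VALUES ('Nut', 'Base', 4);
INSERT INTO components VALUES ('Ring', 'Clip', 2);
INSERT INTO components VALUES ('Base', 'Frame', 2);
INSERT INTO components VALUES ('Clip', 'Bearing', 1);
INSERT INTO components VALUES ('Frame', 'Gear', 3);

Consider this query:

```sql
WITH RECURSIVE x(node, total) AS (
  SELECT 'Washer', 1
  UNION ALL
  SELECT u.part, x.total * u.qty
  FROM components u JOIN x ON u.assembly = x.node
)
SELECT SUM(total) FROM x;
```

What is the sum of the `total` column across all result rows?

172

Base: (Washer, total=1).
Iteration 1: components of {Washer} -> Nut = 1*3 = 3.
Iteration 2: components of {Nut} -> Base = 3*4 = 12, Ring = 3*4 = 12.
Iteration 3: components of {Base,Ring} -> Clip = 12*2 = 24, Frame = 12*2 = 24.
Iteration 4: components of {Clip,Frame} -> Bearing = 24*1 = 24, Gear = 24*3 = 72.
Iteration 5: no further components; recursion stops.
SUM(total) = 1 + 3 + 12 + 12 + 24 + 24 + 24 + 72 = 172.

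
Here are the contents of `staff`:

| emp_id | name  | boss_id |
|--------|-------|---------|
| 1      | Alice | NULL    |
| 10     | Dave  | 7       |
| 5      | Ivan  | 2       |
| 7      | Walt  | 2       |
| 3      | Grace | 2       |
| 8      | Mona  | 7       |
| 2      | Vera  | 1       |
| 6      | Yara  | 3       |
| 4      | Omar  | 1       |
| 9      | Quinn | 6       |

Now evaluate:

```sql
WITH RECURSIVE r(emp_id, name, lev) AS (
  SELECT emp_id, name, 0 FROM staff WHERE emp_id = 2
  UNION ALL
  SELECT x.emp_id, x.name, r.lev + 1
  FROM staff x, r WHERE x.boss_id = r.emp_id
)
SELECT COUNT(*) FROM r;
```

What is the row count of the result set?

8

Base: emp_id=2 (Vera) at lev 0.
Iteration 1: rows with boss_id in {2} -> Grace (id 3, lev 1), Ivan (id 5, lev 1), Walt (id 7, lev 1).
Iteration 2: rows with boss_id in {3,5,7} -> Yara (id 6, lev 2), Mona (id 8, lev 2), Dave (id 10, lev 2).
Iteration 3: rows with boss_id in {6,8,10} -> Quinn (id 9, lev 3).
Iteration 4: no rows with boss_id in {9}; recursion stops.
Total rows emitted: 8.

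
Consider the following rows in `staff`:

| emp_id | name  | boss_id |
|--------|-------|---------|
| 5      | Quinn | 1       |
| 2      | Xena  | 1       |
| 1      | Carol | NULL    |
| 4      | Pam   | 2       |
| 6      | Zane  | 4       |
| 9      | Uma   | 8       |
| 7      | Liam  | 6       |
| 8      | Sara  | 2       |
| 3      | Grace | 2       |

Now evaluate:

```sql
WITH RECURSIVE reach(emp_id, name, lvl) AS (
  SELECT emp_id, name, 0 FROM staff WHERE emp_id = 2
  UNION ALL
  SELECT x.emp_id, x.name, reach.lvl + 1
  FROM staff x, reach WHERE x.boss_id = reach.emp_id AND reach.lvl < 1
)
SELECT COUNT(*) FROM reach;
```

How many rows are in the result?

4

Base: emp_id=2 (Xena) at lvl 0.
Iteration 1: rows with boss_id in {2} -> Grace (id 3, lvl 1), Pam (id 4, lvl 1), Sara (id 8, lvl 1).
Iteration 2: lvl < 1 fails for all current rows; recursion stops.
Total rows emitted: 4.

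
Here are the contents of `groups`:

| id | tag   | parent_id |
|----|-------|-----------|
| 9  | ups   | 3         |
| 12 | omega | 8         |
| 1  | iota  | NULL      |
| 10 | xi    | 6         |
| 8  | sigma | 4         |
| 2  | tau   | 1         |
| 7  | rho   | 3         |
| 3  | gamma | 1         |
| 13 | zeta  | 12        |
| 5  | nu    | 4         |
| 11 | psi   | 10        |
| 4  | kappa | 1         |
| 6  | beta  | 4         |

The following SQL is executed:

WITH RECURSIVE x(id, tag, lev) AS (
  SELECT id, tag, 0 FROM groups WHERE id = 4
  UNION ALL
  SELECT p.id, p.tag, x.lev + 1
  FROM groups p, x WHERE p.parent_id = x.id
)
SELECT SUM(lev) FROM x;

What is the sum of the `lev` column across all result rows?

Base: id=4 (kappa) at lev 0.
Iteration 1: rows with parent_id in {4} -> nu (id 5, lev 1), beta (id 6, lev 1), sigma (id 8, lev 1).
Iteration 2: rows with parent_id in {5,6,8} -> xi (id 10, lev 2), omega (id 12, lev 2).
Iteration 3: rows with parent_id in {10,12} -> psi (id 11, lev 3), zeta (id 13, lev 3).
Iteration 4: no rows with parent_id in {11,13}; recursion stops.
SUM(lev) = 0 + 1 + 1 + 1 + 2 + 2 + 3 + 3 = 13.

13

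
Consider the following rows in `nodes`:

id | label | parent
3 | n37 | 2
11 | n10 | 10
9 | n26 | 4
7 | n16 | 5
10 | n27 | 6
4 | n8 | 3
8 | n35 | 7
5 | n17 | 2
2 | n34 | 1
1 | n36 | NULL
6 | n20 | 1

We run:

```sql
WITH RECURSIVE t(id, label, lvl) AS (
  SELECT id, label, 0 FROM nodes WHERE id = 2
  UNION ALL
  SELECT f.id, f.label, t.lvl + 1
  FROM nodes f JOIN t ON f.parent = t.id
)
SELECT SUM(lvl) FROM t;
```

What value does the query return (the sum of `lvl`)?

Base: id=2 (n34) at lvl 0.
Iteration 1: rows with parent in {2} -> n37 (id 3, lvl 1), n17 (id 5, lvl 1).
Iteration 2: rows with parent in {3,5} -> n8 (id 4, lvl 2), n16 (id 7, lvl 2).
Iteration 3: rows with parent in {4,7} -> n35 (id 8, lvl 3), n26 (id 9, lvl 3).
Iteration 4: no rows with parent in {8,9}; recursion stops.
SUM(lvl) = 0 + 1 + 1 + 2 + 2 + 3 + 3 = 12.

12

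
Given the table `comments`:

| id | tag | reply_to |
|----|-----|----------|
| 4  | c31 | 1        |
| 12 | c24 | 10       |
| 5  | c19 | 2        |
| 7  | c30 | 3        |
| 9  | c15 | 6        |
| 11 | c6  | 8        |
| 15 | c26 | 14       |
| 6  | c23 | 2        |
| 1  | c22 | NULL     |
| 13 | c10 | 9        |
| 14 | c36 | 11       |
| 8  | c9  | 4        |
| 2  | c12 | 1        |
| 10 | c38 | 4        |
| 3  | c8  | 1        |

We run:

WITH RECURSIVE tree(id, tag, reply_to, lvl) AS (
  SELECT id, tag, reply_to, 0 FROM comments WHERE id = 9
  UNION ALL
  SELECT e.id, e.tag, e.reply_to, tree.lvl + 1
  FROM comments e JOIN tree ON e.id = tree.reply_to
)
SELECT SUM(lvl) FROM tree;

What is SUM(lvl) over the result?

Base: id=9 (c15), reply_to=6, lvl 0.
Iteration 1: join on id=6 -> c23 (id 6, reply_to=2, lvl 1).
Iteration 2: join on id=2 -> c12 (id 2, reply_to=1, lvl 2).
Iteration 3: join on id=1 -> c22 (id 1, reply_to=NULL, lvl 3).
Iteration 4: reply_to is NULL; no match; recursion stops.
SUM(lvl) = 0 + 1 + 2 + 3 = 6.

6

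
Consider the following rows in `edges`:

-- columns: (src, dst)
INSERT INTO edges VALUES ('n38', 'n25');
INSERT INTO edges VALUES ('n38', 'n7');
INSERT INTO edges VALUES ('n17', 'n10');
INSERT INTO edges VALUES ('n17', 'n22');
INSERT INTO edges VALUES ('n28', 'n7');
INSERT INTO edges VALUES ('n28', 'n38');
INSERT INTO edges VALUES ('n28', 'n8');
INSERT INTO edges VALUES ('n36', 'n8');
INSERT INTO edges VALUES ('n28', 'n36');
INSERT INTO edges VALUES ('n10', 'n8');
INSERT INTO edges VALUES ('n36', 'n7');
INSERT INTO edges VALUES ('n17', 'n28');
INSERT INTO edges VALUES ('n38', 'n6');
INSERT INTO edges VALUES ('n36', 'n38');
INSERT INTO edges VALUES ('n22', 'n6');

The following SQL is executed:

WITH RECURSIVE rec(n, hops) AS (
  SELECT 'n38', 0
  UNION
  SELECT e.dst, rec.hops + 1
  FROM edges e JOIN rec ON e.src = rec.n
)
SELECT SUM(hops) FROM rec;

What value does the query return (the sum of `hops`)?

3

Base: (n38, hops=0).
Iteration 1: edges from {n38} -> (n25, hops=1), (n6, hops=1), (n7, hops=1).
Iteration 2: no outgoing edges from {n25,n6,n7}; recursion stops.
SUM(hops) = 0 + 1 + 1 + 1 = 3.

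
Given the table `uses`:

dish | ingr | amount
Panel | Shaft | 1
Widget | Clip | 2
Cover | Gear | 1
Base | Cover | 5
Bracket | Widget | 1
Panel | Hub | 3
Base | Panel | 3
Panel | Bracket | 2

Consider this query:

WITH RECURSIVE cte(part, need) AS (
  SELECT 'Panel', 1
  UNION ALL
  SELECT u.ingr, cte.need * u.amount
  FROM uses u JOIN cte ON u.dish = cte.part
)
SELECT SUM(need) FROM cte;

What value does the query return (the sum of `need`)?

13

Base: (Panel, need=1).
Iteration 1: components of {Panel} -> Bracket = 1*2 = 2, Hub = 1*3 = 3, Shaft = 1*1 = 1.
Iteration 2: components of {Bracket,Hub,Shaft} -> Widget = 2*1 = 2.
Iteration 3: components of {Widget} -> Clip = 2*2 = 4.
Iteration 4: no further components; recursion stops.
SUM(need) = 1 + 2 + 3 + 1 + 2 + 4 = 13.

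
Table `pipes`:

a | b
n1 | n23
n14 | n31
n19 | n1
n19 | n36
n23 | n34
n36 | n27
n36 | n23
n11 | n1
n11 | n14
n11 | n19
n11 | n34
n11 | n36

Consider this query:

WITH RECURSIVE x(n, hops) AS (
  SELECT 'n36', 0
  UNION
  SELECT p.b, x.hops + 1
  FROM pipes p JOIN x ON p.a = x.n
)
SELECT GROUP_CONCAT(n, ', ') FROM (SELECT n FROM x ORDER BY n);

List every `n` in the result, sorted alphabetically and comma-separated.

Base: (n36, hops=0).
Iteration 1: edges from {n36} -> (n23, hops=1), (n27, hops=1).
Iteration 2: edges from {n23,n27} -> (n34, hops=2).
Iteration 3: no outgoing edges from {n34}; recursion stops.

n23, n27, n34, n36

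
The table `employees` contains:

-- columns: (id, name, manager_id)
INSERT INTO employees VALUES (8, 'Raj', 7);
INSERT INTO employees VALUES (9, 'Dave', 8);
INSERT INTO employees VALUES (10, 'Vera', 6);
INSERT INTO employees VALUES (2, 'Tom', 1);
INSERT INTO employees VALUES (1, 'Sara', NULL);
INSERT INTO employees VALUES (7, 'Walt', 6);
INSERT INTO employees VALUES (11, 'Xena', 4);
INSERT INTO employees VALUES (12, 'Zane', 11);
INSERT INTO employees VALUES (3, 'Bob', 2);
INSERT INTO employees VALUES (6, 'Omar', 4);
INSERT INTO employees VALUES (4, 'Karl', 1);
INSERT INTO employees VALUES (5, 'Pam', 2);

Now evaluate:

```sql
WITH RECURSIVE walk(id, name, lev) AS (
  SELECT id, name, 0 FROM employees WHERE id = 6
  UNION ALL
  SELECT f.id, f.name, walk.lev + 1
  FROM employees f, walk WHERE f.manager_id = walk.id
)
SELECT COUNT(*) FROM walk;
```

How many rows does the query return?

5

Base: id=6 (Omar) at lev 0.
Iteration 1: rows with manager_id in {6} -> Walt (id 7, lev 1), Vera (id 10, lev 1).
Iteration 2: rows with manager_id in {7,10} -> Raj (id 8, lev 2).
Iteration 3: rows with manager_id in {8} -> Dave (id 9, lev 3).
Iteration 4: no rows with manager_id in {9}; recursion stops.
Total rows emitted: 5.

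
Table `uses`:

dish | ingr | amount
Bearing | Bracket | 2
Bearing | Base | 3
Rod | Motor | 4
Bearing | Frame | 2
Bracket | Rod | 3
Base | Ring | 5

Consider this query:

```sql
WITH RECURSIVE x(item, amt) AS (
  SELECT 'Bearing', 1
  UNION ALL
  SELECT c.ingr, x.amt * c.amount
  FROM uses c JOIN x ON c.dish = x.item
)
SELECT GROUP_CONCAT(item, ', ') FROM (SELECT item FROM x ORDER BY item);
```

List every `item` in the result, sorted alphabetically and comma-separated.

Base, Bearing, Bracket, Frame, Motor, Ring, Rod

Base: (Bearing, amt=1).
Iteration 1: components of {Bearing} -> Base = 1*3 = 3, Bracket = 1*2 = 2, Frame = 1*2 = 2.
Iteration 2: components of {Base,Bracket,Frame} -> Ring = 3*5 = 15, Rod = 2*3 = 6.
Iteration 3: components of {Ring,Rod} -> Motor = 6*4 = 24.
Iteration 4: no further components; recursion stops.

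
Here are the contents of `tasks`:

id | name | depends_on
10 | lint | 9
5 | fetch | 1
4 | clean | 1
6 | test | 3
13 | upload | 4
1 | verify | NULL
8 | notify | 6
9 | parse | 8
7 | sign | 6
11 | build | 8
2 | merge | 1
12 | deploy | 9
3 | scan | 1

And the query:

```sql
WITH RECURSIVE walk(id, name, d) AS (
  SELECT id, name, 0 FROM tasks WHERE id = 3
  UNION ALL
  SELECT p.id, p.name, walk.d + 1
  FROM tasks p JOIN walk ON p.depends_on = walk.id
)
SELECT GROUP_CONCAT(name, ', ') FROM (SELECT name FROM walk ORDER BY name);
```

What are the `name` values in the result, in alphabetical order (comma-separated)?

build, deploy, lint, notify, parse, scan, sign, test

Base: id=3 (scan) at d 0.
Iteration 1: rows with depends_on in {3} -> test (id 6, d 1).
Iteration 2: rows with depends_on in {6} -> sign (id 7, d 2), notify (id 8, d 2).
Iteration 3: rows with depends_on in {7,8} -> parse (id 9, d 3), build (id 11, d 3).
Iteration 4: rows with depends_on in {9,11} -> lint (id 10, d 4), deploy (id 12, d 4).
Iteration 5: no rows with depends_on in {10,12}; recursion stops.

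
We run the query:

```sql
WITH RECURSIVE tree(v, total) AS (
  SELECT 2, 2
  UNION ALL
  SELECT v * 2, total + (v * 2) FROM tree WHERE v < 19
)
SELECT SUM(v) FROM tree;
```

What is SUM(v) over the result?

Base: v=2, total=2.
Iteration 1: 2 < 19 holds -> v = 2 * 2 = 4, total = 2 + 4 = 6.
Iteration 2: 4 < 19 holds -> v = 4 * 2 = 8, total = 6 + 8 = 14.
Iteration 3: 8 < 19 holds -> v = 8 * 2 = 16, total = 14 + 16 = 30.
Iteration 4: 16 < 19 holds -> v = 16 * 2 = 32, total = 30 + 32 = 62.
Iteration 5: 32 < 19 fails; recursion stops.
SUM(v) = 2 + 4 + 8 + 16 + 32 = 62.

62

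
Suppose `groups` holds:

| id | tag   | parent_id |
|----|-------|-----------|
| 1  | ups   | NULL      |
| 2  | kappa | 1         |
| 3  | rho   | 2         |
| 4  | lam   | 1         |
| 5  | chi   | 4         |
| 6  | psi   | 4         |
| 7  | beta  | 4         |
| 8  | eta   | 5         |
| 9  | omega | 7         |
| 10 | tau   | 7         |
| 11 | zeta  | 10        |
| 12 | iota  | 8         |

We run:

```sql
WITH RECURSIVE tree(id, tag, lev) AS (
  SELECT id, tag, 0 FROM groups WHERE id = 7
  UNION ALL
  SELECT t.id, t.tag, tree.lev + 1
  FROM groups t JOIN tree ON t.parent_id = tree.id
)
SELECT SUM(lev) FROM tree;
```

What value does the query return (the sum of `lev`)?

Base: id=7 (beta) at lev 0.
Iteration 1: rows with parent_id in {7} -> omega (id 9, lev 1), tau (id 10, lev 1).
Iteration 2: rows with parent_id in {9,10} -> zeta (id 11, lev 2).
Iteration 3: no rows with parent_id in {11}; recursion stops.
SUM(lev) = 0 + 1 + 1 + 2 = 4.

4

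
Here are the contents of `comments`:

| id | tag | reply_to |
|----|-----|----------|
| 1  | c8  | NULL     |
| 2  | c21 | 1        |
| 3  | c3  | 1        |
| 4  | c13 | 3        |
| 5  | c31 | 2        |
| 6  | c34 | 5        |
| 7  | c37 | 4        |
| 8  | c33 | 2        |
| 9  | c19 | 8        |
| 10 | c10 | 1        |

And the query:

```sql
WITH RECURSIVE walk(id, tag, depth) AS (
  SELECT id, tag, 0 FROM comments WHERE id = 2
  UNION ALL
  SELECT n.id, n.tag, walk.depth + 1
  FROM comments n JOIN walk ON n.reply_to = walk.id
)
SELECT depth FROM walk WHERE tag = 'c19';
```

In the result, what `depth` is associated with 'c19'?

Base: id=2 (c21) at depth 0.
Iteration 1: rows with reply_to in {2} -> c31 (id 5, depth 1), c33 (id 8, depth 1).
Iteration 2: rows with reply_to in {5,8} -> c34 (id 6, depth 2), c19 (id 9, depth 2).
Iteration 3: no rows with reply_to in {6,9}; recursion stops.

2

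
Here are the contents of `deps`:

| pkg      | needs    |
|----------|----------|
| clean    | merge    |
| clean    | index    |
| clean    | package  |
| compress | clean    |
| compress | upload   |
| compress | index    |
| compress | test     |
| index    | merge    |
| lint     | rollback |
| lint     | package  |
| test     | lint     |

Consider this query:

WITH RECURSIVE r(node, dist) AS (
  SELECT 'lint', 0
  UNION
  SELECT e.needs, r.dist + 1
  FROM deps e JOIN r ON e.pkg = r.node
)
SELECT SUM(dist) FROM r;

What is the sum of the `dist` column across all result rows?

Base: (lint, dist=0).
Iteration 1: edges from {lint} -> (package, dist=1), (rollback, dist=1).
Iteration 2: no outgoing edges from {package,rollback}; recursion stops.
SUM(dist) = 0 + 1 + 1 = 2.

2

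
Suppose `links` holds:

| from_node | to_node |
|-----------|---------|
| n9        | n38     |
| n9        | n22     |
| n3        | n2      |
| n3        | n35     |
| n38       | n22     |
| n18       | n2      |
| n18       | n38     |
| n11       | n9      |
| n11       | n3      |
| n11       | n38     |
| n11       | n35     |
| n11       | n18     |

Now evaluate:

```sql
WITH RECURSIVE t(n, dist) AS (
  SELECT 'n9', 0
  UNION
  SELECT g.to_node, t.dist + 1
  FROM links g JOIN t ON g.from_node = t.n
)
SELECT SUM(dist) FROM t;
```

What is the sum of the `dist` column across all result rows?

Base: (n9, dist=0).
Iteration 1: edges from {n9} -> (n22, dist=1), (n38, dist=1).
Iteration 2: edges from {n22,n38} -> (n22, dist=2).
Iteration 3: no outgoing edges from {n22}; recursion stops.
SUM(dist) = 0 + 1 + 1 + 2 = 4.

4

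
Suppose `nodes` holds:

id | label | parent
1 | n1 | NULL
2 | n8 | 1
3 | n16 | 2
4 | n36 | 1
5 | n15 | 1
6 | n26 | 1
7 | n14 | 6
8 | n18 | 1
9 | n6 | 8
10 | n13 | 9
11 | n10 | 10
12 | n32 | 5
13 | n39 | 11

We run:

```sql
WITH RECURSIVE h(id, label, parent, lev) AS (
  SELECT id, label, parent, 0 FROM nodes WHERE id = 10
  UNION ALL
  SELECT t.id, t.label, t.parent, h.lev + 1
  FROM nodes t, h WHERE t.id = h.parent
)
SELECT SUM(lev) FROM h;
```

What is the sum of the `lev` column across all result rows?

6

Base: id=10 (n13), parent=9, lev 0.
Iteration 1: join on id=9 -> n6 (id 9, parent=8, lev 1).
Iteration 2: join on id=8 -> n18 (id 8, parent=1, lev 2).
Iteration 3: join on id=1 -> n1 (id 1, parent=NULL, lev 3).
Iteration 4: parent is NULL; no match; recursion stops.
SUM(lev) = 0 + 1 + 2 + 3 = 6.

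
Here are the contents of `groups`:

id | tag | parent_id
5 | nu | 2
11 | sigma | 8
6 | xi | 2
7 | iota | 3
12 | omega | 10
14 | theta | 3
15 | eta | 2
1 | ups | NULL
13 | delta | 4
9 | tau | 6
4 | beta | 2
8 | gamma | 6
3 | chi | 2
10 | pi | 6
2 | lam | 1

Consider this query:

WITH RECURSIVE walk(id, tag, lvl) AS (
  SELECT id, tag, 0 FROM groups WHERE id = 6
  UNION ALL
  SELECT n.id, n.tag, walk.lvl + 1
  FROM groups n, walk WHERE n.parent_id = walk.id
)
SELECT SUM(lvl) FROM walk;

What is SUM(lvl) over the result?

7

Base: id=6 (xi) at lvl 0.
Iteration 1: rows with parent_id in {6} -> gamma (id 8, lvl 1), tau (id 9, lvl 1), pi (id 10, lvl 1).
Iteration 2: rows with parent_id in {8,9,10} -> sigma (id 11, lvl 2), omega (id 12, lvl 2).
Iteration 3: no rows with parent_id in {11,12}; recursion stops.
SUM(lvl) = 0 + 1 + 1 + 1 + 2 + 2 = 7.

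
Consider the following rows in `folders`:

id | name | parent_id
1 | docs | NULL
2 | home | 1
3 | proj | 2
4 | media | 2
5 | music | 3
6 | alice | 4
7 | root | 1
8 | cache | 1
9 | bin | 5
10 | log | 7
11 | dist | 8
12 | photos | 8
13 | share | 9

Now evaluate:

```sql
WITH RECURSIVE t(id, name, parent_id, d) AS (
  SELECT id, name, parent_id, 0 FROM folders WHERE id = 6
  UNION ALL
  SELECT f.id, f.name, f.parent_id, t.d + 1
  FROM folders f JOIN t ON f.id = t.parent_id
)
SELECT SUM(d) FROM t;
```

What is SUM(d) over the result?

6

Base: id=6 (alice), parent_id=4, d 0.
Iteration 1: join on id=4 -> media (id 4, parent_id=2, d 1).
Iteration 2: join on id=2 -> home (id 2, parent_id=1, d 2).
Iteration 3: join on id=1 -> docs (id 1, parent_id=NULL, d 3).
Iteration 4: parent_id is NULL; no match; recursion stops.
SUM(d) = 0 + 1 + 2 + 3 = 6.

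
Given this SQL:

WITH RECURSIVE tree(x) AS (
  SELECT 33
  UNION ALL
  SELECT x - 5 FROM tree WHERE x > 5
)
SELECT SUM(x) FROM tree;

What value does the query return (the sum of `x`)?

Base: x=33.
Iteration 1: 33 > 5 holds -> x = 33 - 5 = 28.
Iteration 2: 28 > 5 holds -> x = 28 - 5 = 23.
Iteration 3: 23 > 5 holds -> x = 23 - 5 = 18.
Iteration 4: 18 > 5 holds -> x = 18 - 5 = 13.
Iteration 5: 13 > 5 holds -> x = 13 - 5 = 8.
Iteration 6: 8 > 5 holds -> x = 8 - 5 = 3.
Iteration 7: 3 > 5 fails; recursion stops.
SUM(x) = 33 + 28 + 23 + 18 + 13 + 8 + 3 = 126.

126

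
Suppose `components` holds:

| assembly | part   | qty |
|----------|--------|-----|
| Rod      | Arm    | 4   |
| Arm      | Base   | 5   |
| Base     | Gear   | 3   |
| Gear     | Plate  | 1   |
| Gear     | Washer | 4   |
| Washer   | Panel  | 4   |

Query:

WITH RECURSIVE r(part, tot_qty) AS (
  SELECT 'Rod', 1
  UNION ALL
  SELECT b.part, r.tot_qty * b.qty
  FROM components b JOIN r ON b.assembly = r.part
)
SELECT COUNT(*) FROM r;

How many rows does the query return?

7

Base: (Rod, tot_qty=1).
Iteration 1: components of {Rod} -> Arm = 1*4 = 4.
Iteration 2: components of {Arm} -> Base = 4*5 = 20.
Iteration 3: components of {Base} -> Gear = 20*3 = 60.
Iteration 4: components of {Gear} -> Plate = 60*1 = 60, Washer = 60*4 = 240.
Iteration 5: components of {Plate,Washer} -> Panel = 240*4 = 960.
Iteration 6: no further components; recursion stops.
Total rows emitted: 7.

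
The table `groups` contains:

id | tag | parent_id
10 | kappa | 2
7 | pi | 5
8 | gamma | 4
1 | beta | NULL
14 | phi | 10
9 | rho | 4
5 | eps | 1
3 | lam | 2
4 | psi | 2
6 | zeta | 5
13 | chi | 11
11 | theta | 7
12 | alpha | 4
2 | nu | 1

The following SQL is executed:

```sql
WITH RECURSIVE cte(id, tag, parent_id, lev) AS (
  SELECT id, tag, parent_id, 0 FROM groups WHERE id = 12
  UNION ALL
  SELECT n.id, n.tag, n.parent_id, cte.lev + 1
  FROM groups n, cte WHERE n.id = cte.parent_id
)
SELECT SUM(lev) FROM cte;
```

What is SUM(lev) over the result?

6

Base: id=12 (alpha), parent_id=4, lev 0.
Iteration 1: join on id=4 -> psi (id 4, parent_id=2, lev 1).
Iteration 2: join on id=2 -> nu (id 2, parent_id=1, lev 2).
Iteration 3: join on id=1 -> beta (id 1, parent_id=NULL, lev 3).
Iteration 4: parent_id is NULL; no match; recursion stops.
SUM(lev) = 0 + 1 + 2 + 3 = 6.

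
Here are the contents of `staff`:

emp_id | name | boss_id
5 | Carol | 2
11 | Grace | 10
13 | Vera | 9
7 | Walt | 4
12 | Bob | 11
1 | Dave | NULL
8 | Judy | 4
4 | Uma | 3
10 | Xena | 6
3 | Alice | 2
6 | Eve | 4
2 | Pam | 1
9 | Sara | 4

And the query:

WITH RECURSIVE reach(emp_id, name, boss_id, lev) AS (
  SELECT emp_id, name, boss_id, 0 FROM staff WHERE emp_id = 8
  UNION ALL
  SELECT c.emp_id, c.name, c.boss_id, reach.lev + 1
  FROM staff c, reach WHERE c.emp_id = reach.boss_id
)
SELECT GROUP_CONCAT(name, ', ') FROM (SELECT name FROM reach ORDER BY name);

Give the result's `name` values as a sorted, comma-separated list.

Alice, Dave, Judy, Pam, Uma

Base: emp_id=8 (Judy), boss_id=4, lev 0.
Iteration 1: join on emp_id=4 -> Uma (id 4, boss_id=3, lev 1).
Iteration 2: join on emp_id=3 -> Alice (id 3, boss_id=2, lev 2).
Iteration 3: join on emp_id=2 -> Pam (id 2, boss_id=1, lev 3).
Iteration 4: join on emp_id=1 -> Dave (id 1, boss_id=NULL, lev 4).
Iteration 5: boss_id is NULL; no match; recursion stops.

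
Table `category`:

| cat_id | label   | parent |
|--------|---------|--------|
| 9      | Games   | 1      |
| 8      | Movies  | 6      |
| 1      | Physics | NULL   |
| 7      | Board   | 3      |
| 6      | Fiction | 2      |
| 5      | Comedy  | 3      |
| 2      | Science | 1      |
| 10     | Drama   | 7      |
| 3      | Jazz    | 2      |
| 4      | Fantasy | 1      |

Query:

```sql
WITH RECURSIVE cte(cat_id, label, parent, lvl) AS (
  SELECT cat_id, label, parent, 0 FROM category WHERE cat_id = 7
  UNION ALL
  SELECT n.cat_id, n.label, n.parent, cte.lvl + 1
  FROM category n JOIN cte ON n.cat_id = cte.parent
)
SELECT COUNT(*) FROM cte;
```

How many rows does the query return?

4

Base: cat_id=7 (Board), parent=3, lvl 0.
Iteration 1: join on cat_id=3 -> Jazz (id 3, parent=2, lvl 1).
Iteration 2: join on cat_id=2 -> Science (id 2, parent=1, lvl 2).
Iteration 3: join on cat_id=1 -> Physics (id 1, parent=NULL, lvl 3).
Iteration 4: parent is NULL; no match; recursion stops.
Total rows emitted: 4.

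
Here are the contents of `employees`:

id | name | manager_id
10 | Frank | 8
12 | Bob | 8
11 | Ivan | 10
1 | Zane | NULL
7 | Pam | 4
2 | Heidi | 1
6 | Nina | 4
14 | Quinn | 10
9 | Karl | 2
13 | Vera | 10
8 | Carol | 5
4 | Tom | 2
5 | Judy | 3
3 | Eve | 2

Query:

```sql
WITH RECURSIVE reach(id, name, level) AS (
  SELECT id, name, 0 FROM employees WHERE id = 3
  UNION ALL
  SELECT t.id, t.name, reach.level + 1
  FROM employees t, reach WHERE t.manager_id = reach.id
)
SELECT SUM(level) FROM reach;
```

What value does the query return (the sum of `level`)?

Base: id=3 (Eve) at level 0.
Iteration 1: rows with manager_id in {3} -> Judy (id 5, level 1).
Iteration 2: rows with manager_id in {5} -> Carol (id 8, level 2).
Iteration 3: rows with manager_id in {8} -> Frank (id 10, level 3), Bob (id 12, level 3).
Iteration 4: rows with manager_id in {10,12} -> Ivan (id 11, level 4), Vera (id 13, level 4), Quinn (id 14, level 4).
Iteration 5: no rows with manager_id in {11,13,14}; recursion stops.
SUM(level) = 0 + 1 + 2 + 3 + 3 + 4 + 4 + 4 = 21.

21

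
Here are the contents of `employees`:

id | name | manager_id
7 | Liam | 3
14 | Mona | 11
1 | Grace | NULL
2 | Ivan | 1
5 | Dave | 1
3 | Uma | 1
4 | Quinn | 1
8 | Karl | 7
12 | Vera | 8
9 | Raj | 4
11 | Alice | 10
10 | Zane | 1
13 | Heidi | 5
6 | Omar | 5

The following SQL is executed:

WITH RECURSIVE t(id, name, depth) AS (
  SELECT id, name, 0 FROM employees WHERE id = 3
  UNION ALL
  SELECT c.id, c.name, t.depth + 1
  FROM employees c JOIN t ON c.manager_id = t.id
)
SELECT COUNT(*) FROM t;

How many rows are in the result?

Base: id=3 (Uma) at depth 0.
Iteration 1: rows with manager_id in {3} -> Liam (id 7, depth 1).
Iteration 2: rows with manager_id in {7} -> Karl (id 8, depth 2).
Iteration 3: rows with manager_id in {8} -> Vera (id 12, depth 3).
Iteration 4: no rows with manager_id in {12}; recursion stops.
Total rows emitted: 4.

4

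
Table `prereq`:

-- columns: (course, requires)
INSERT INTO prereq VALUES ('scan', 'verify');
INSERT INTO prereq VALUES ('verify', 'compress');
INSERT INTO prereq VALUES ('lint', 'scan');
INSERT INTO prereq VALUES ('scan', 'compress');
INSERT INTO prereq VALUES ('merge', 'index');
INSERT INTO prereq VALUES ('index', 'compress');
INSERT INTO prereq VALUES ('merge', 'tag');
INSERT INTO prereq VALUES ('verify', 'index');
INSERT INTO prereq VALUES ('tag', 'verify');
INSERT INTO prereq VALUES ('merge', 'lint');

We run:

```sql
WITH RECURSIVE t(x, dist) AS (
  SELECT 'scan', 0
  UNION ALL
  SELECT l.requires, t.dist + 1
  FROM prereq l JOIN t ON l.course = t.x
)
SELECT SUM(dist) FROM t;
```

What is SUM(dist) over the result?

Base: (scan, dist=0).
Iteration 1: edges from {scan} -> (compress, dist=1), (verify, dist=1).
Iteration 2: edges from {compress,verify} -> (compress, dist=2), (index, dist=2).
Iteration 3: edges from {compress,index} -> (compress, dist=3).
Iteration 4: no outgoing edges from {compress}; recursion stops.
SUM(dist) = 0 + 1 + 1 + 2 + 2 + 3 = 9.

9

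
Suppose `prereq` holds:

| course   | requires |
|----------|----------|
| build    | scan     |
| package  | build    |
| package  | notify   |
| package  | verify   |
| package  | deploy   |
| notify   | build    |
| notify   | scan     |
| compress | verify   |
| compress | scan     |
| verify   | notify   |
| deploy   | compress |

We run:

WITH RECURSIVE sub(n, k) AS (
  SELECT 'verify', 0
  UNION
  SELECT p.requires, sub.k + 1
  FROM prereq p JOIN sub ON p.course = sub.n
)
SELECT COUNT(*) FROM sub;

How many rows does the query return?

5

Base: (verify, k=0).
Iteration 1: edges from {verify} -> (notify, k=1).
Iteration 2: edges from {notify} -> (build, k=2), (scan, k=2).
Iteration 3: edges from {build,scan} -> (scan, k=3).
Iteration 4: no outgoing edges from {scan}; recursion stops.
Total rows emitted: 5.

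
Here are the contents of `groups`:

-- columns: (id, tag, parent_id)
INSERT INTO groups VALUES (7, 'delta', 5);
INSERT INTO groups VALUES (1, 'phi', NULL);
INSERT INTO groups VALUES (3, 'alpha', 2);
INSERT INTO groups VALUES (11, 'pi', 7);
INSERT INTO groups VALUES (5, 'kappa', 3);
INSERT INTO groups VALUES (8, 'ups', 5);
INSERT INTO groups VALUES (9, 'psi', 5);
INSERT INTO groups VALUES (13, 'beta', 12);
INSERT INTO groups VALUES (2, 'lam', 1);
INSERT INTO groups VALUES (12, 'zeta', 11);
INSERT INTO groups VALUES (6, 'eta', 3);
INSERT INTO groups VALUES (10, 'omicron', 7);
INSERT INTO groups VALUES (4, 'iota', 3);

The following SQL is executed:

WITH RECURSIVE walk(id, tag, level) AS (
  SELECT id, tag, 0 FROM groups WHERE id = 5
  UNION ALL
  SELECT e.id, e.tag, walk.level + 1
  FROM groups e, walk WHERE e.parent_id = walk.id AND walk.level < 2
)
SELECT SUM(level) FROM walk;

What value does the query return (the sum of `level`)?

7

Base: id=5 (kappa) at level 0.
Iteration 1: rows with parent_id in {5} -> delta (id 7, level 1), ups (id 8, level 1), psi (id 9, level 1).
Iteration 2: rows with parent_id in {7,8,9} -> omicron (id 10, level 2), pi (id 11, level 2).
Iteration 3: level < 2 fails for all current rows; recursion stops.
SUM(level) = 0 + 1 + 1 + 1 + 2 + 2 = 7.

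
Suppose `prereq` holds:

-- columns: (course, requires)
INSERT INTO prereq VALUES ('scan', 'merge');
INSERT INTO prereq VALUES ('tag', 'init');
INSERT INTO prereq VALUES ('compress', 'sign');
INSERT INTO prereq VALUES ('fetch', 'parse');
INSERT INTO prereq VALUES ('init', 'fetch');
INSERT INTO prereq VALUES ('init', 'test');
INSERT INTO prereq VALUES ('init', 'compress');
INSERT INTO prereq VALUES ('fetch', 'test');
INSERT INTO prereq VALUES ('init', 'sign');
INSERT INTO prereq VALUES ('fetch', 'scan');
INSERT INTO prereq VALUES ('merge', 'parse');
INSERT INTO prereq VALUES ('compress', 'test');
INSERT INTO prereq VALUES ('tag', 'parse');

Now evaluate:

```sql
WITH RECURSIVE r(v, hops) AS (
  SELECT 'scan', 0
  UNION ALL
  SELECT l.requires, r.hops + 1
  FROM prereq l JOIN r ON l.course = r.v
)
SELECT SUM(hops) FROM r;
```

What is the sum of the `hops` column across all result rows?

3

Base: (scan, hops=0).
Iteration 1: edges from {scan} -> (merge, hops=1).
Iteration 2: edges from {merge} -> (parse, hops=2).
Iteration 3: no outgoing edges from {parse}; recursion stops.
SUM(hops) = 0 + 1 + 2 = 3.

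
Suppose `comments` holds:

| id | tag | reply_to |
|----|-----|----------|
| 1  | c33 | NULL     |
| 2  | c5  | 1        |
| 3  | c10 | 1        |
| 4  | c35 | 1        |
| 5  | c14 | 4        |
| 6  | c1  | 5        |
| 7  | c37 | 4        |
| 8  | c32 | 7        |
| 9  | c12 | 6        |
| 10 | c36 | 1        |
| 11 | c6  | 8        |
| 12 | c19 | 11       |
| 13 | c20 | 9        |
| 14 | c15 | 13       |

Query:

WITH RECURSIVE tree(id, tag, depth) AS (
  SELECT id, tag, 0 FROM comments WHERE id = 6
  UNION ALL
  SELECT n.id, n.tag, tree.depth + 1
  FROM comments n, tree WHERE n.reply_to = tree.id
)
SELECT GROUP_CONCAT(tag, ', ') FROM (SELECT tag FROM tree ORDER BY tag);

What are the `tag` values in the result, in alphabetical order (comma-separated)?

c1, c12, c15, c20

Base: id=6 (c1) at depth 0.
Iteration 1: rows with reply_to in {6} -> c12 (id 9, depth 1).
Iteration 2: rows with reply_to in {9} -> c20 (id 13, depth 2).
Iteration 3: rows with reply_to in {13} -> c15 (id 14, depth 3).
Iteration 4: no rows with reply_to in {14}; recursion stops.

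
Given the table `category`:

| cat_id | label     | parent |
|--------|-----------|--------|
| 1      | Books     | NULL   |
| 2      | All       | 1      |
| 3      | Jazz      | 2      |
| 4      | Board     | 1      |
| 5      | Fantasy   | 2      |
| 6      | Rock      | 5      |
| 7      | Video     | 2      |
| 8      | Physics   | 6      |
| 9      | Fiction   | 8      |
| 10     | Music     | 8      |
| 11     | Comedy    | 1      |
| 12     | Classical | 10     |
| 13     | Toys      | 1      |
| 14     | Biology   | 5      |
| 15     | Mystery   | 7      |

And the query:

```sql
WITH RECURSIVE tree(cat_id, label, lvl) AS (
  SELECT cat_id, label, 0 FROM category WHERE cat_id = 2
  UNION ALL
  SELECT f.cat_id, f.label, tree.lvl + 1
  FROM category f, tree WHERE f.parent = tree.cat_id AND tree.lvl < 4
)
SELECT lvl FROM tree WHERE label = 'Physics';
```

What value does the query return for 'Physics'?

3

Base: cat_id=2 (All) at lvl 0.
Iteration 1: rows with parent in {2} -> Jazz (id 3, lvl 1), Fantasy (id 5, lvl 1), Video (id 7, lvl 1).
Iteration 2: rows with parent in {3,5,7} -> Rock (id 6, lvl 2), Biology (id 14, lvl 2), Mystery (id 15, lvl 2).
Iteration 3: rows with parent in {6,14,15} -> Physics (id 8, lvl 3).
Iteration 4: rows with parent in {8} -> Fiction (id 9, lvl 4), Music (id 10, lvl 4).
Iteration 5: lvl < 4 fails for all current rows; recursion stops.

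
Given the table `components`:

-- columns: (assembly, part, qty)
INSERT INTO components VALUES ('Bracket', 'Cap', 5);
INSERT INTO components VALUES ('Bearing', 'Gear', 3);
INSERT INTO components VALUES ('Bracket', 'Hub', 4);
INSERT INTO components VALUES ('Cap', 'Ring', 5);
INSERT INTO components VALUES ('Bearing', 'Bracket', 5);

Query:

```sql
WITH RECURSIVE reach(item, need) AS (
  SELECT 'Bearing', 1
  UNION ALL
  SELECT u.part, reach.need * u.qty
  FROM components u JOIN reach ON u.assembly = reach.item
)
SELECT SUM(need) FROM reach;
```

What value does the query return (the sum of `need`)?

Base: (Bearing, need=1).
Iteration 1: components of {Bearing} -> Bracket = 1*5 = 5, Gear = 1*3 = 3.
Iteration 2: components of {Bracket,Gear} -> Cap = 5*5 = 25, Hub = 5*4 = 20.
Iteration 3: components of {Cap,Hub} -> Ring = 25*5 = 125.
Iteration 4: no further components; recursion stops.
SUM(need) = 1 + 5 + 3 + 20 + 25 + 125 = 179.

179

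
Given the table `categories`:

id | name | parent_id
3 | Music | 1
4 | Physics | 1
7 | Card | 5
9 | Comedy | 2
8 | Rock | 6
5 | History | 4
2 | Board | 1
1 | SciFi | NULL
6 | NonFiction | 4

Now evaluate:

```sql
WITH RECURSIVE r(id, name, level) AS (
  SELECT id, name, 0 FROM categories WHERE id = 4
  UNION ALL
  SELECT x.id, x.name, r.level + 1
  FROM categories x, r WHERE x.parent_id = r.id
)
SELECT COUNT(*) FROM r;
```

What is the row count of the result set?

5

Base: id=4 (Physics) at level 0.
Iteration 1: rows with parent_id in {4} -> History (id 5, level 1), NonFiction (id 6, level 1).
Iteration 2: rows with parent_id in {5,6} -> Card (id 7, level 2), Rock (id 8, level 2).
Iteration 3: no rows with parent_id in {7,8}; recursion stops.
Total rows emitted: 5.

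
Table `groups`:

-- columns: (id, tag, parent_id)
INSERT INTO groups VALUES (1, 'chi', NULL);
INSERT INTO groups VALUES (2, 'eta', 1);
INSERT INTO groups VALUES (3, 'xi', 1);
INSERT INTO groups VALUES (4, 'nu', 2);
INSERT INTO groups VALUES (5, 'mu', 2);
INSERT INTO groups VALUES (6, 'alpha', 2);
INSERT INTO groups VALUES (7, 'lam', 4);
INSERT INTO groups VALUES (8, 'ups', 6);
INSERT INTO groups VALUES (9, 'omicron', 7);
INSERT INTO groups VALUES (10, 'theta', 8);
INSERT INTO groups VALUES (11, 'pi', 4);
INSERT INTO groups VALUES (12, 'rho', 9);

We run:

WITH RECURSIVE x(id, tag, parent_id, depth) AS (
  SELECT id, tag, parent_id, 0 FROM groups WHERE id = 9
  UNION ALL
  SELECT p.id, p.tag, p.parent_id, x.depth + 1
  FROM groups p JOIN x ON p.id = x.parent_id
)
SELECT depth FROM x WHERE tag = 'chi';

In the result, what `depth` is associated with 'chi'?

4

Base: id=9 (omicron), parent_id=7, depth 0.
Iteration 1: join on id=7 -> lam (id 7, parent_id=4, depth 1).
Iteration 2: join on id=4 -> nu (id 4, parent_id=2, depth 2).
Iteration 3: join on id=2 -> eta (id 2, parent_id=1, depth 3).
Iteration 4: join on id=1 -> chi (id 1, parent_id=NULL, depth 4).
Iteration 5: parent_id is NULL; no match; recursion stops.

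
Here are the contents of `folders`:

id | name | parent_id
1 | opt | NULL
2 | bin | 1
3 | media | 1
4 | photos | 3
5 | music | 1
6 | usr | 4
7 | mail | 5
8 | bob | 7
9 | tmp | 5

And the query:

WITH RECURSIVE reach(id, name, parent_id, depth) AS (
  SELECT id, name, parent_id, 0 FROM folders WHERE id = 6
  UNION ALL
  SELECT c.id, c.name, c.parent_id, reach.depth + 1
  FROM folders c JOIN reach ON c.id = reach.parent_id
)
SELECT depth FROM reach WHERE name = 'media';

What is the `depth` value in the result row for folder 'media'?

2

Base: id=6 (usr), parent_id=4, depth 0.
Iteration 1: join on id=4 -> photos (id 4, parent_id=3, depth 1).
Iteration 2: join on id=3 -> media (id 3, parent_id=1, depth 2).
Iteration 3: join on id=1 -> opt (id 1, parent_id=NULL, depth 3).
Iteration 4: parent_id is NULL; no match; recursion stops.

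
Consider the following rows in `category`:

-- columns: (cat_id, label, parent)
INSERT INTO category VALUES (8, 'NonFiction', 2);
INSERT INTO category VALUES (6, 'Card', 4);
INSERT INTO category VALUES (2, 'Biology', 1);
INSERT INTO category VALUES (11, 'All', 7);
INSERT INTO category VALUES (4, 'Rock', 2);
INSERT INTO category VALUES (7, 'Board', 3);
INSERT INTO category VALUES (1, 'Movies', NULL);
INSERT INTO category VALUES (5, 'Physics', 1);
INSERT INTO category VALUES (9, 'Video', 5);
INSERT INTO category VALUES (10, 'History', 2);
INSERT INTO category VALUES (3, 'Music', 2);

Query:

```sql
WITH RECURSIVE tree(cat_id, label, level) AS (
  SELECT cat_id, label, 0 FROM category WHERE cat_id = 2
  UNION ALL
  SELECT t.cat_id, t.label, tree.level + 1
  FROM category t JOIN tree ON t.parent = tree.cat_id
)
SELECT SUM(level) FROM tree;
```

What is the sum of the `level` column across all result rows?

11

Base: cat_id=2 (Biology) at level 0.
Iteration 1: rows with parent in {2} -> Music (id 3, level 1), Rock (id 4, level 1), NonFiction (id 8, level 1), History (id 10, level 1).
Iteration 2: rows with parent in {3,4,8,10} -> Card (id 6, level 2), Board (id 7, level 2).
Iteration 3: rows with parent in {6,7} -> All (id 11, level 3).
Iteration 4: no rows with parent in {11}; recursion stops.
SUM(level) = 0 + 1 + 1 + 1 + 1 + 2 + 2 + 3 = 11.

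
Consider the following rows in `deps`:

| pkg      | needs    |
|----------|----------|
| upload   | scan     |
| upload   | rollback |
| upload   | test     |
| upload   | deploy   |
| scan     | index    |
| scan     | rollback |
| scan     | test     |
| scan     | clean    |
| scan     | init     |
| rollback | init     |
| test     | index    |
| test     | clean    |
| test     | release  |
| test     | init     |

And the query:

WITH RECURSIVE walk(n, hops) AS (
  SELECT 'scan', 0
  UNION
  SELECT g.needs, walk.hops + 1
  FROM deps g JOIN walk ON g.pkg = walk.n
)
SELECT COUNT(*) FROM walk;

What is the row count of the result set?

Base: (scan, hops=0).
Iteration 1: edges from {scan} -> (clean, hops=1), (index, hops=1), (init, hops=1), (rollback, hops=1), (test, hops=1).
Iteration 2: edges from {clean,index,init,rollback,test} -> (clean, hops=2), (index, hops=2), (init, hops=2), (release, hops=2). [UNION drops 1 duplicate row(s)]
Iteration 3: no outgoing edges from {clean,index,init,release}; recursion stops.
Total rows emitted: 10.

10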